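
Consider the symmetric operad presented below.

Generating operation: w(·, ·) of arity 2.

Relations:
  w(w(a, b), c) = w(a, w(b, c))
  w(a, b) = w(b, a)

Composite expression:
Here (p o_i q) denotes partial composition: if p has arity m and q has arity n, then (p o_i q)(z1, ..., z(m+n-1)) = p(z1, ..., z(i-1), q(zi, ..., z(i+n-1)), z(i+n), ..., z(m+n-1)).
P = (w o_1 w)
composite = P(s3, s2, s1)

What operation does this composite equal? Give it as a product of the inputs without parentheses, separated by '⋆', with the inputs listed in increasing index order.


Key point: w commutes, so take the s-inputs in any fixed order.
w(s3, s2) collapses to s3 ⋆ s2
w(w(s3, s2), s1) collapses to s3 ⋆ s2 ⋆ s1
reordering the factors by index: s1 ⋆ s2 ⋆ s3

s1 ⋆ s2 ⋆ s3


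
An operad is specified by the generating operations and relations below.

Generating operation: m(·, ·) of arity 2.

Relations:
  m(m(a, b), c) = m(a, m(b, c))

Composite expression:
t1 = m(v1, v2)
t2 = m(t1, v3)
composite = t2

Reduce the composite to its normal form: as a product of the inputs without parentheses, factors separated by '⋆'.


Under associativity of m, the answer is the v's in reading order.
m(v1, v2) collapses to v1 ⋆ v2
m(m(v1, v2), v3) collapses to v1 ⋆ v2 ⋆ v3

v1 ⋆ v2 ⋆ v3


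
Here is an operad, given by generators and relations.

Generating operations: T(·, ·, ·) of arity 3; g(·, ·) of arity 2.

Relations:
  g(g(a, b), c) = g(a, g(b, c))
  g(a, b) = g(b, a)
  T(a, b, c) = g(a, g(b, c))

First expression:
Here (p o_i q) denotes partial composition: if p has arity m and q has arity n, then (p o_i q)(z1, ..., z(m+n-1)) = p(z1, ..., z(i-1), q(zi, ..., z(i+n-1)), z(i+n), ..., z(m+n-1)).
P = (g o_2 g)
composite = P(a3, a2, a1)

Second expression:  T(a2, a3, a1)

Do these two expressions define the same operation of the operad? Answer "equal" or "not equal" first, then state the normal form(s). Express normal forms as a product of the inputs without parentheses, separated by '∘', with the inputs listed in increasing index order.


equal; the common form is a1 ∘ a2 ∘ a3


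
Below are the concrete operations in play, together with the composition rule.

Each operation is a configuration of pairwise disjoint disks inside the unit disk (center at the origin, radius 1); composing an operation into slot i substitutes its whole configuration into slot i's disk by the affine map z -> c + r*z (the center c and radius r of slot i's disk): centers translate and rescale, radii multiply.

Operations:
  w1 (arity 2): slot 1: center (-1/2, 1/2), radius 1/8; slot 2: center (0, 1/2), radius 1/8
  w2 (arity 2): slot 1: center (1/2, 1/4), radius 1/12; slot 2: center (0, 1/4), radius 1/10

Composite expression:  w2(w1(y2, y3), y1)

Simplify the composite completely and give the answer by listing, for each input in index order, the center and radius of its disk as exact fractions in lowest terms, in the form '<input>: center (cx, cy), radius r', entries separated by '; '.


Below w2, radii multiply path by path; the y-disk centers shift.
input y2: applying the 2 nested substitutions gives center (11/24, 7/24), radius 1/96
input y3: applying the 2 nested substitutions gives center (1/2, 7/24), radius 1/96
input y1: applying the 1 nested substitution gives center (0, 1/4), radius 1/10

y1: center (0, 1/4), radius 1/10; y2: center (11/24, 7/24), radius 1/96; y3: center (1/2, 7/24), radius 1/96


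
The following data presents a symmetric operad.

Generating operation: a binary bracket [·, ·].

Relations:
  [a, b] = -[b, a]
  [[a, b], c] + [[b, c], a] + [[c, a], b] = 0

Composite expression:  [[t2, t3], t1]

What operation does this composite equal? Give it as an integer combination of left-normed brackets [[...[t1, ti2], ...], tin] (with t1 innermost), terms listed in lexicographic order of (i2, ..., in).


-[[t1, t2], t3] + [[t1, t3], t2]

Skip Jacobi rewriting: expand, keep t1-initial words, read off terms.
Composite bracket: [[t2, t3], t1]
Each bracket splits as ab - ba, giving 4 signed words (2^2 = 4).
Keep just the words that open with t1:
  from t1t2t3, sign -1: term -[[t1, t2], t3]
  from t1t3t2, sign +1: term +[[t1, t3], t2]


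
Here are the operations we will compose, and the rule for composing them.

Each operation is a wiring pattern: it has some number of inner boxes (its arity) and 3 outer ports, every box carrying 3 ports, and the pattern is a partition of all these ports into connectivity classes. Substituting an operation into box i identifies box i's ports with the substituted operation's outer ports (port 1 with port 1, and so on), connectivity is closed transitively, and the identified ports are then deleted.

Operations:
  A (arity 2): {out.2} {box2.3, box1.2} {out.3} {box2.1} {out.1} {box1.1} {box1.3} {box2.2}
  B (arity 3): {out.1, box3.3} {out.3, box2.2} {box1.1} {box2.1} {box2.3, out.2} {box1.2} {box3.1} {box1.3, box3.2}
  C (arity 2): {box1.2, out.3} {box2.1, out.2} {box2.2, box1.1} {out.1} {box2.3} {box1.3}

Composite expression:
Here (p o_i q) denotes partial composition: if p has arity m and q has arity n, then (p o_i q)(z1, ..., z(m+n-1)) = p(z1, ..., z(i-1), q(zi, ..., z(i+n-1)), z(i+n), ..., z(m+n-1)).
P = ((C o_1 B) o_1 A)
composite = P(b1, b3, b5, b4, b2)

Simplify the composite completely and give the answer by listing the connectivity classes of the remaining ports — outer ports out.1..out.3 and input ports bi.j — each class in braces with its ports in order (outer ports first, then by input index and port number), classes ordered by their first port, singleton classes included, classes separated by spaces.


{out.1} {out.2, b2.1} {out.3, b5.3} {b1.1} {b1.2, b3.3} {b1.3} {b2.2, b4.3} {b2.3} {b3.1} {b3.2} {b4.1} {b4.2} {b5.1} {b5.2}

Reachability decides: close wires over C-identified ports.
through A, on inputs (b1, b3): {out.1} {out.2} {out.3} {b1.1} {b1.2, b3.3} {b1.3} {b3.1} {b3.2} (out.j = stage outer ports)
through B, on inputs (b1, b3, b5, b4): {out.1, b4.3} {out.2, b5.3} {out.3, b5.2} {b1.1} {b1.2, b3.3} {b1.3} {b3.1} {b3.2} {b4.1} {b4.2} {b5.1} (out.j = stage outer ports)
through C, on inputs (b1, b3, b5, b4, b2): {out.1} {out.2, b2.1} {out.3, b5.3} {b1.1} {b1.2, b3.3} {b1.3} {b2.2, b4.3} {b2.3} {b3.1} {b3.2} {b4.1} {b4.2} {b5.1} {b5.2} (out.j = stage outer ports)


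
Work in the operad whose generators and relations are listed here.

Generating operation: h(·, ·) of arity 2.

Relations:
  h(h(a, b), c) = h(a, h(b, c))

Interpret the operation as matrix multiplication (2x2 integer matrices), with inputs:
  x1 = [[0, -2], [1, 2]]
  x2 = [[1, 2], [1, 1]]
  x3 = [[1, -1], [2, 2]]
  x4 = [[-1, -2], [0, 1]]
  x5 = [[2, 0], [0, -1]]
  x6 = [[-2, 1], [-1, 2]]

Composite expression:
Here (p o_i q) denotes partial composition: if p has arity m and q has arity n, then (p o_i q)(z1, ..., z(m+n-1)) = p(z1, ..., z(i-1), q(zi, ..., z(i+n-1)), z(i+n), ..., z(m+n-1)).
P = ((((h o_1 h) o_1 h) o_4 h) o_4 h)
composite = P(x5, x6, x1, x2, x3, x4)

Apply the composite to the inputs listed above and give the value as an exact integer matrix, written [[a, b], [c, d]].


[[-46, -74], [28, 44]]

h(x5, x6) = [[-4, 2], [1, -2]]
h(h(x5, x6), x1) = [[2, 12], [-2, -6]]
h(x2, x3) = [[5, 3], [3, 1]]
h(h(x2, x3), x4) = [[-5, -7], [-3, -5]]
h(h(h(x5, x6), x1), h(h(x2, x3), x4)) = [[-46, -74], [28, 44]]


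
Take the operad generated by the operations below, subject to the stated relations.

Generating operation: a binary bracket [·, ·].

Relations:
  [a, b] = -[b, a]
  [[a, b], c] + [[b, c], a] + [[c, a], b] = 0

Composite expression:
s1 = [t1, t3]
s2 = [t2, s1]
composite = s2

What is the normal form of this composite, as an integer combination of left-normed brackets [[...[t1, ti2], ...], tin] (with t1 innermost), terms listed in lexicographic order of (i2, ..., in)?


-[[t1, t3], t2]


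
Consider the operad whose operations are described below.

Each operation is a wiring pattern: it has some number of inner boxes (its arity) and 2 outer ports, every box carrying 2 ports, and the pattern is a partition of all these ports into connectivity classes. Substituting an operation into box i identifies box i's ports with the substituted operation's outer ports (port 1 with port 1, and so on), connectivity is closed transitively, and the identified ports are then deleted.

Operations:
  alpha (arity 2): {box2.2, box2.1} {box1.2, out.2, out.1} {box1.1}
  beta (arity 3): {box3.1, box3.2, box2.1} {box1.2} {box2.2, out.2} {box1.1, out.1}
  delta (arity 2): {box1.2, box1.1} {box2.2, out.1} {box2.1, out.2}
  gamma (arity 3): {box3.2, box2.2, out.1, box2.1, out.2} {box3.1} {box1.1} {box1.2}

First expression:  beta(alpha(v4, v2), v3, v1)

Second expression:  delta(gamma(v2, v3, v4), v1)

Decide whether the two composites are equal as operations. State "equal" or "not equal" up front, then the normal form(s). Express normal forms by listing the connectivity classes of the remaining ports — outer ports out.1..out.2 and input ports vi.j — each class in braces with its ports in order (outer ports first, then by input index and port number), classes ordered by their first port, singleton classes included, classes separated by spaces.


not equal; the first gives {out.1, v4.2} {out.2, v3.2} {v1.1, v1.2, v3.1} {v2.1, v2.2} {v4.1} and the second {out.1, v1.2} {out.2, v1.1} {v2.1} {v2.2} {v3.1, v3.2, v4.2} {v4.1}


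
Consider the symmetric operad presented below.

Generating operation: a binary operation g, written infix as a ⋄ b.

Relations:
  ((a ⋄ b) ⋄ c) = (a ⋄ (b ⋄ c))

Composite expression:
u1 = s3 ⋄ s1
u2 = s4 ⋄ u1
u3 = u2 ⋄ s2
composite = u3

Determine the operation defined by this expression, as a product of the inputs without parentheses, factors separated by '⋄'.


s4 ⋄ s3 ⋄ s1 ⋄ s2

Associativity of g dissolves the nesting; only the s-input order survives.
(s3 ⋄ s1) collapses to s3 ⋄ s1
(s4 ⋄ (s3 ⋄ s1)) collapses to s4 ⋄ s3 ⋄ s1
((s4 ⋄ (s3 ⋄ s1)) ⋄ s2) collapses to s4 ⋄ s3 ⋄ s1 ⋄ s2


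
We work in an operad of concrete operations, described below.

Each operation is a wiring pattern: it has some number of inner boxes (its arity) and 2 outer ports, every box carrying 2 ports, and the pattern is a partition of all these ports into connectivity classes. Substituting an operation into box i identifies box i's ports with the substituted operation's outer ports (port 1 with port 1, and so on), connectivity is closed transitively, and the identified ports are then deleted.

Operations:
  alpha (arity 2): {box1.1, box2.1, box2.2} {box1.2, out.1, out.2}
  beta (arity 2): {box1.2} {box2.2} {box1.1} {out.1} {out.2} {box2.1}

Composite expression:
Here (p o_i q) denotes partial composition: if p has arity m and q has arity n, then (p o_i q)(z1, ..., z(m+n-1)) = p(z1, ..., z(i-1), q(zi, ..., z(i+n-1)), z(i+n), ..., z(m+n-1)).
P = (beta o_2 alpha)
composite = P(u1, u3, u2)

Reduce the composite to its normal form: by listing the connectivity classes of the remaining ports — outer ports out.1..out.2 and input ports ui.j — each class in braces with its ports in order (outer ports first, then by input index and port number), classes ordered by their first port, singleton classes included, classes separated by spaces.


{out.1} {out.2} {u1.1} {u1.2} {u2.1, u2.2, u3.1} {u3.2}

Connectivity passes through glued beta-boundaries; trace each wire chain.
alpha over (u3, u2) gives {out.1, out.2, u3.2} {u2.1, u2.2, u3.1}, out.j being that stage's outer ports
beta over (u1, u3, u2) gives {out.1} {out.2} {u1.1} {u1.2} {u2.1, u2.2, u3.1} {u3.2}, out.j being that stage's outer ports


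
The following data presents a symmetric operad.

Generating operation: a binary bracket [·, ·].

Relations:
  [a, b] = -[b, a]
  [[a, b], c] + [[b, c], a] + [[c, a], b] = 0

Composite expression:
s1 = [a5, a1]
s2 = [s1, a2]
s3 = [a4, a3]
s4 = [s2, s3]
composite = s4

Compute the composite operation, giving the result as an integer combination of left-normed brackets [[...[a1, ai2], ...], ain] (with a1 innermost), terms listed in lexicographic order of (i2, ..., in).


[[[[a1, a5], a2], a3], a4] - [[[[a1, a5], a2], a4], a3]

Antisymmetry and Jacobi reduce to a1-anchored left-normed brackets.
Composite bracket: [[[a5, a1], a2], [a4, a3]]
Applying ab - ba throughout gives 16 signed words (2^4 = 16).
Coefficients come from the a1-initial words:
  the word a1a5a2a3a4 carries sign +1 and contributes +[[[[a1, a5], a2], a3], a4]
  the word a1a5a2a4a3 carries sign -1 and contributes -[[[[a1, a5], a2], a4], a3]


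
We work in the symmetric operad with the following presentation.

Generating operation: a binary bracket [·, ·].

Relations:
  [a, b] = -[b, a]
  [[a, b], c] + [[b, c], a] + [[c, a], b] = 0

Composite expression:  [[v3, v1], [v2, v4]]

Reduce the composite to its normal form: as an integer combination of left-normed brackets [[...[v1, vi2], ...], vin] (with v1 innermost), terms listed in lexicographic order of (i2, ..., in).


-[[[v1, v3], v2], v4] + [[[v1, v3], v4], v2]


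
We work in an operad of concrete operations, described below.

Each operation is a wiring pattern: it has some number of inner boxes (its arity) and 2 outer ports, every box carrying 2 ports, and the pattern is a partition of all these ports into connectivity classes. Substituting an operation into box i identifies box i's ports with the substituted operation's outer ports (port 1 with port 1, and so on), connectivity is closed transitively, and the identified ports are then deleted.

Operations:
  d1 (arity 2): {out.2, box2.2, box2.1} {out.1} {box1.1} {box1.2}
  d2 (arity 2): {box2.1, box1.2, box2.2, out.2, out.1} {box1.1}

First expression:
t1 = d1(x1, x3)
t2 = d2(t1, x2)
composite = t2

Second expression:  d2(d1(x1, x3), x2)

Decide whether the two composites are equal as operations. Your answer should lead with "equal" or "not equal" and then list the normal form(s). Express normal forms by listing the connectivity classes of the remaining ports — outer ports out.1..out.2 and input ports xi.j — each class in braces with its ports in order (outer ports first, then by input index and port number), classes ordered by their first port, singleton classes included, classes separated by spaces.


The first expression, normalized: {out.1, out.2, x2.1, x2.2, x3.1, x3.2} {x1.1} {x1.2}
The second expression, normalized: {out.1, out.2, x2.1, x2.2, x3.1, x3.2} {x1.1} {x1.2}
The normal forms match — equal.

equal; the common form is {out.1, out.2, x2.1, x2.2, x3.1, x3.2} {x1.1} {x1.2}


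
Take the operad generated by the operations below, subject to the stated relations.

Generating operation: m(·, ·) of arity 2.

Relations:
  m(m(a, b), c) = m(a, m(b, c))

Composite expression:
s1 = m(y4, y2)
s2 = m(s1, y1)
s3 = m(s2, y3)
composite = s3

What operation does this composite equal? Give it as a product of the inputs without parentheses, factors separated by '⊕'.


The m-tree's shape is irrelevant; the y-reading-order decides.
m(y4, y2) spells out as y4 ⊕ y2
m(m(y4, y2), y1) spells out as y4 ⊕ y2 ⊕ y1
m(m(m(y4, y2), y1), y3) spells out as y4 ⊕ y2 ⊕ y1 ⊕ y3

y4 ⊕ y2 ⊕ y1 ⊕ y3


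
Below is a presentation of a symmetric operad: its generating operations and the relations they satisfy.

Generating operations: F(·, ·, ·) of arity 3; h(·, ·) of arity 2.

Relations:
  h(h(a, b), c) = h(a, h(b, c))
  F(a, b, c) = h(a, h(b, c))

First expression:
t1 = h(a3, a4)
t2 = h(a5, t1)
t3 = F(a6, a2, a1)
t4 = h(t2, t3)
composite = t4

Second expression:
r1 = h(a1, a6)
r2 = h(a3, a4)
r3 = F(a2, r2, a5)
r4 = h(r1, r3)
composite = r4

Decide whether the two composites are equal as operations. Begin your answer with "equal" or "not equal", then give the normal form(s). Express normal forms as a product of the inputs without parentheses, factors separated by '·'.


not equal: they reduce to a5 · a3 · a4 · a6 · a2 · a1 and a1 · a6 · a2 · a3 · a4 · a5

In normal form, the first expression is a5 · a3 · a4 · a6 · a2 · a1
In normal form, the second expression is a1 · a6 · a2 · a3 · a4 · a5
The normal forms differ: not equal.


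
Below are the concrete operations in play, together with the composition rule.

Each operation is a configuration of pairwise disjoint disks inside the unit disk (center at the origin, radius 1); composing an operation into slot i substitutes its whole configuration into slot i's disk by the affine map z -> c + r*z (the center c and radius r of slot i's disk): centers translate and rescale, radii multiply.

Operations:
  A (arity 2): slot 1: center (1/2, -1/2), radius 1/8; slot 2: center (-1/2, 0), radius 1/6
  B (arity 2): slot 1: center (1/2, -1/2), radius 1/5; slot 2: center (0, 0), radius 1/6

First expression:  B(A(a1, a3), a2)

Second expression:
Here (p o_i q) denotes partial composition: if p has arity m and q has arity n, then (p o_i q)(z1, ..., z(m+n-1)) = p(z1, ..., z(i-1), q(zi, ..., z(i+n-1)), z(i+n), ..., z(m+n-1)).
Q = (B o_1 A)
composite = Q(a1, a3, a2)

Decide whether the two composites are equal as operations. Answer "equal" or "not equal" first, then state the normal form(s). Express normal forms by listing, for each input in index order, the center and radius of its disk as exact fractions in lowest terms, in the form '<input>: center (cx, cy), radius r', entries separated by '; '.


equal; both compose to a1: center (3/5, -3/5), radius 1/40; a2: center (0, 0), radius 1/6; a3: center (2/5, -1/2), radius 1/30

The first composite normalizes to a1: center (3/5, -3/5), radius 1/40; a2: center (0, 0), radius 1/6; a3: center (2/5, -1/2), radius 1/30
The second composite normalizes to a1: center (3/5, -3/5), radius 1/40; a2: center (0, 0), radius 1/6; a3: center (2/5, -1/2), radius 1/30
Identical normal forms: equal.


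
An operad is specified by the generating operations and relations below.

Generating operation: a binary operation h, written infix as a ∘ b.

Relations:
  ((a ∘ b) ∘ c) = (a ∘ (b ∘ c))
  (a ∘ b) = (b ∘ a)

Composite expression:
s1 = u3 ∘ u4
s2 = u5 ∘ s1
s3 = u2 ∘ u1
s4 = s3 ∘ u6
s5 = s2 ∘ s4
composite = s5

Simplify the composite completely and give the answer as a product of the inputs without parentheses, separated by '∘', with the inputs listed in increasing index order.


Any arrangement under h is one operation, so sort the u-inputs.
(u3 ∘ u4) unparenthesizes to u3 ∘ u4
(u5 ∘ (u3 ∘ u4)) unparenthesizes to u5 ∘ u3 ∘ u4
(u2 ∘ u1) unparenthesizes to u2 ∘ u1
((u2 ∘ u1) ∘ u6) unparenthesizes to u2 ∘ u1 ∘ u6
((u5 ∘ (u3 ∘ u4)) ∘ ((u2 ∘ u1) ∘ u6)) unparenthesizes to u5 ∘ u3 ∘ u4 ∘ u2 ∘ u1 ∘ u6
reordering the factors by index: u1 ∘ u2 ∘ u3 ∘ u4 ∘ u5 ∘ u6

u1 ∘ u2 ∘ u3 ∘ u4 ∘ u5 ∘ u6


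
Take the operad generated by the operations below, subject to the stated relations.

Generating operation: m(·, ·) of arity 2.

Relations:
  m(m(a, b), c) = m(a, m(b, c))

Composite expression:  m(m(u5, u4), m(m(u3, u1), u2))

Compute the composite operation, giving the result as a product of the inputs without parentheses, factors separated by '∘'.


Associativity of m dissolves the nesting; only the u-input order survives.
m(u5, u4) unparenthesizes to u5 ∘ u4
m(u3, u1) unparenthesizes to u3 ∘ u1
m(m(u3, u1), u2) unparenthesizes to u3 ∘ u1 ∘ u2
m(m(u5, u4), m(m(u3, u1), u2)) unparenthesizes to u5 ∘ u4 ∘ u3 ∘ u1 ∘ u2

u5 ∘ u4 ∘ u3 ∘ u1 ∘ u2


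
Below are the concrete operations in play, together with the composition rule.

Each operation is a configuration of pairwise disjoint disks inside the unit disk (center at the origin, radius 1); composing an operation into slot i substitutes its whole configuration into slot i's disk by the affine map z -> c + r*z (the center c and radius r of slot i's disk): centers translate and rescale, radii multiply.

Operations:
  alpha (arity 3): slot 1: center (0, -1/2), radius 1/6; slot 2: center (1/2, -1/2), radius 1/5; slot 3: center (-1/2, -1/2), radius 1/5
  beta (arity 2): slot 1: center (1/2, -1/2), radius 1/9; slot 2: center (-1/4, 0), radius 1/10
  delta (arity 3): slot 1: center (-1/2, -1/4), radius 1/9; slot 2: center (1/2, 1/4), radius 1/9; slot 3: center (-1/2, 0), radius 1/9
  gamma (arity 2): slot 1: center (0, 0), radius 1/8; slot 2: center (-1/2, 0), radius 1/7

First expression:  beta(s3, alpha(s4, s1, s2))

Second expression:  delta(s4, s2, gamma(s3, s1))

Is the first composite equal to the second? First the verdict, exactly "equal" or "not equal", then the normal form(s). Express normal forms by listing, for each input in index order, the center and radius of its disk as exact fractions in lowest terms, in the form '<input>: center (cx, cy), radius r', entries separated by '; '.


The first expression, normalized: s1: center (-1/5, -1/20), radius 1/50; s2: center (-3/10, -1/20), radius 1/50; s3: center (1/2, -1/2), radius 1/9; s4: center (-1/4, -1/20), radius 1/60
The second expression, normalized: s1: center (-5/9, 0), radius 1/63; s2: center (1/2, 1/4), radius 1/9; s3: center (-1/2, 0), radius 1/72; s4: center (-1/2, -1/4), radius 1/9
Distinct normal forms: not equal.

not equal: they reduce to s1: center (-1/5, -1/20), radius 1/50; s2: center (-3/10, -1/20), radius 1/50; s3: center (1/2, -1/2), radius 1/9; s4: center (-1/4, -1/20), radius 1/60 and s1: center (-5/9, 0), radius 1/63; s2: center (1/2, 1/4), radius 1/9; s3: center (-1/2, 0), radius 1/72; s4: center (-1/2, -1/4), radius 1/9


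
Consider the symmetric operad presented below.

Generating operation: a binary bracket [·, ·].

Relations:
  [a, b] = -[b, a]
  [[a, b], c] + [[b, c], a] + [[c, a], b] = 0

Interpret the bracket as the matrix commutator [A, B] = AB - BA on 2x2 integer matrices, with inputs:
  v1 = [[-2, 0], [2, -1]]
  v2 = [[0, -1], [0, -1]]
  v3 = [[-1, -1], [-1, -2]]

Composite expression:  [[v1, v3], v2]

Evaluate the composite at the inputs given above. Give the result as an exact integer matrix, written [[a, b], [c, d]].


[[1, -5], [1, -1]]

[v1, v3] = [[2, 1], [1, -2]]
[[v1, v3], v2] = [[1, -5], [1, -1]]


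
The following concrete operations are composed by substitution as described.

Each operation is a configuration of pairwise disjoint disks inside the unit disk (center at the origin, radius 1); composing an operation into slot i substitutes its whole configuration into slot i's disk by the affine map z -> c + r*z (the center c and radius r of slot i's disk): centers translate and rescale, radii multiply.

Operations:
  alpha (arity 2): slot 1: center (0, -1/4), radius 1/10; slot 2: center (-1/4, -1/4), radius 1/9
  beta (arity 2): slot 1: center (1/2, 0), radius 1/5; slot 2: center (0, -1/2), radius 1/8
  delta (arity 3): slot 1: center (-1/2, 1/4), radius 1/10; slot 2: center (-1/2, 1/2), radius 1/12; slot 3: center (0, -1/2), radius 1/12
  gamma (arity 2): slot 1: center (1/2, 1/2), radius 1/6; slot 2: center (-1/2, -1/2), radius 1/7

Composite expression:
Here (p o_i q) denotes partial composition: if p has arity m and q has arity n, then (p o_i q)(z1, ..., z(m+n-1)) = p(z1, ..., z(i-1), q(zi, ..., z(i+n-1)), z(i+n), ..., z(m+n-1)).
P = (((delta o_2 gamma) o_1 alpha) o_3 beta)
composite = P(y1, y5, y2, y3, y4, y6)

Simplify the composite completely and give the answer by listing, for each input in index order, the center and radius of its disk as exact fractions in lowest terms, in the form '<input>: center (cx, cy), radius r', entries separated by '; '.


y1: center (-1/2, 9/40), radius 1/100; y2: center (-65/144, 13/24), radius 1/360; y3: center (-11/24, 77/144), radius 1/576; y4: center (-13/24, 11/24), radius 1/84; y5: center (-21/40, 9/40), radius 1/90; y6: center (0, -1/2), radius 1/12

Below delta, radii multiply path by path; the y-disk centers shift.
tracing y1 down its 2-map path: center (-1/2, 9/40), radius 1/100
tracing y5 down its 2-map path: center (-21/40, 9/40), radius 1/90
tracing y2 down its 3-map path: center (-65/144, 13/24), radius 1/360
tracing y3 down its 3-map path: center (-11/24, 77/144), radius 1/576
tracing y4 down its 2-map path: center (-13/24, 11/24), radius 1/84
tracing y6 down its 1-map path: center (0, -1/2), radius 1/12


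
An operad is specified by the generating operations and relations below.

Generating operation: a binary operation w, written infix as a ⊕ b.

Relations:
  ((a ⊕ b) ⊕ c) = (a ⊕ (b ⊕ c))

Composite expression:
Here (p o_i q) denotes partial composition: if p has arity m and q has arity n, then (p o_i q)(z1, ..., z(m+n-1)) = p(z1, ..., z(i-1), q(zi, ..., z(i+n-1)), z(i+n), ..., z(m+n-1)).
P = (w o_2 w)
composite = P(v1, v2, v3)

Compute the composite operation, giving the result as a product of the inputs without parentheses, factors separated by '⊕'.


Associativity of w dissolves the nesting; only the v-input order survives.
(v2 ⊕ v3) collapses to v2 ⊕ v3
(v1 ⊕ (v2 ⊕ v3)) collapses to v1 ⊕ v2 ⊕ v3

v1 ⊕ v2 ⊕ v3


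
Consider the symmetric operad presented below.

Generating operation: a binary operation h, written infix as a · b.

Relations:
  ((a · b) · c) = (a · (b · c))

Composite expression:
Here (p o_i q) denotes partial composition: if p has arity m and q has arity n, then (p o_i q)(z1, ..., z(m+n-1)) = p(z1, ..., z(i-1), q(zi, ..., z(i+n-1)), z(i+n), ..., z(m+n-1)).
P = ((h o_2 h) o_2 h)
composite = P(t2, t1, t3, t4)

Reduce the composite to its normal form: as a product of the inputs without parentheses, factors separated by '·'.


t2 · t1 · t3 · t4

The h-tree's shape is irrelevant; the t-reading-order decides.
(t1 · t3) spells out as t1 · t3
((t1 · t3) · t4) spells out as t1 · t3 · t4
(t2 · ((t1 · t3) · t4)) spells out as t2 · t1 · t3 · t4


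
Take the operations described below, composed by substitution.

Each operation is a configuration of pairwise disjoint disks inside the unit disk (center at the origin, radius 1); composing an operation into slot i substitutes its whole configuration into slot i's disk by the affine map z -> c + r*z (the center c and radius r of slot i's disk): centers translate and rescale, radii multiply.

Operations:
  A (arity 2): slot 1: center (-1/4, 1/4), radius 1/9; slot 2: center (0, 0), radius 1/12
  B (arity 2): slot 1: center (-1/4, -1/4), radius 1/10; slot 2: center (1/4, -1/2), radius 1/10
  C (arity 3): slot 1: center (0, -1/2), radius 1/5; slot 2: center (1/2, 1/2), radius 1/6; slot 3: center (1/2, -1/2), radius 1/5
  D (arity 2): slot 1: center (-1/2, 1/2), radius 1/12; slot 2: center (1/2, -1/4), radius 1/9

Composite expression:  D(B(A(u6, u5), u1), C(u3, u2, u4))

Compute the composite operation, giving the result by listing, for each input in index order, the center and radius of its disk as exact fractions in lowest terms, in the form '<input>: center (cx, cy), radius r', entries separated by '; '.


Below D, radii multiply path by path; the u-disk centers shift.
input u6: applying the 3 nested substitutions gives center (-251/480, 77/160), radius 1/1080
input u5: applying the 3 nested substitutions gives center (-25/48, 23/48), radius 1/1440
input u1: applying the 2 nested substitutions gives center (-23/48, 11/24), radius 1/120
input u3: applying the 2 nested substitutions gives center (1/2, -11/36), radius 1/45
input u2: applying the 2 nested substitutions gives center (5/9, -7/36), radius 1/54
input u4: applying the 2 nested substitutions gives center (5/9, -11/36), radius 1/45

u1: center (-23/48, 11/24), radius 1/120; u2: center (5/9, -7/36), radius 1/54; u3: center (1/2, -11/36), radius 1/45; u4: center (5/9, -11/36), radius 1/45; u5: center (-25/48, 23/48), radius 1/1440; u6: center (-251/480, 77/160), radius 1/1080


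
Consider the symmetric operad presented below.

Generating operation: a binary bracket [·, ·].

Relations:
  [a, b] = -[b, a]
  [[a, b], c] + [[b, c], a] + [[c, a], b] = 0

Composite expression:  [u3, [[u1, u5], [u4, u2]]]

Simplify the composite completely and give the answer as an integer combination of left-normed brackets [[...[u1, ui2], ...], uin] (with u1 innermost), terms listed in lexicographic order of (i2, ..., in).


[[[[u1, u5], u2], u4], u3] - [[[[u1, u5], u4], u2], u3]

Left-normed coefficients sit on the u1-initial expansion words.
Composite bracket: [u3, [[u1, u5], [u4, u2]]]
The bracket unfolds into 16 signed words via [a, b] = ab - ba (2^4 = 16).
Keep just the words that open with u1:
  word u1u5u2u4u3 has sign +1, contributing +[[[[u1, u5], u2], u4], u3]
  word u1u5u4u2u3 has sign -1, contributing -[[[[u1, u5], u4], u2], u3]


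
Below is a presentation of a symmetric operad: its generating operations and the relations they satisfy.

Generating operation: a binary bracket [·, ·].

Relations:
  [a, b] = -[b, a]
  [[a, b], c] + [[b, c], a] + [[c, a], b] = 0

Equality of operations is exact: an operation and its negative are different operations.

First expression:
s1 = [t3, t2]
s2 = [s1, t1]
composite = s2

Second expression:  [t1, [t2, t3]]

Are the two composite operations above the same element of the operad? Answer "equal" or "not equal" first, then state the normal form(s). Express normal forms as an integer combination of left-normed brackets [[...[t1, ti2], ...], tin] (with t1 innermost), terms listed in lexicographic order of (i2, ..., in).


The first composite normalizes to [[t1, t2], t3] - [[t1, t3], t2]
The second composite normalizes to [[t1, t2], t3] - [[t1, t3], t2]
The normal forms match — equal.

equal: each reduces to [[t1, t2], t3] - [[t1, t3], t2]


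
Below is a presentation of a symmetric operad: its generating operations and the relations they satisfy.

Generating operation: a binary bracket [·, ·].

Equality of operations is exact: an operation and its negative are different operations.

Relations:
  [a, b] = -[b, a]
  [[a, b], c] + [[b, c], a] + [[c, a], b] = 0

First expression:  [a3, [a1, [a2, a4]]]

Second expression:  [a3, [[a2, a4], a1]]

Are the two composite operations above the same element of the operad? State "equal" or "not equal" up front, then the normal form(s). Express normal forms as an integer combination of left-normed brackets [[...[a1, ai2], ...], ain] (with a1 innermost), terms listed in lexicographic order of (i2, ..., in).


not equal; first: -[[[a1, a2], a4], a3] + [[[a1, a4], a2], a3]; second: [[[a1, a2], a4], a3] - [[[a1, a4], a2], a3]

The first expression reduces to -[[[a1, a2], a4], a3] + [[[a1, a4], a2], a3]
The second expression reduces to [[[a1, a2], a4], a3] - [[[a1, a4], a2], a3]
Different reductions; not equal.


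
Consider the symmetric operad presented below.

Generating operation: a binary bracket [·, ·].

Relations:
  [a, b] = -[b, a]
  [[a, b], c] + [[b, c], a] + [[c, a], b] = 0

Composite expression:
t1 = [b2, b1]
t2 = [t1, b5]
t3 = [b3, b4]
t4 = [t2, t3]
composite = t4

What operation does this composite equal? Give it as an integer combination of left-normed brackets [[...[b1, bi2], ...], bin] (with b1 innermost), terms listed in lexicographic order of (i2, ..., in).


-[[[[b1, b2], b5], b3], b4] + [[[[b1, b2], b5], b4], b3]

In the tensor algebra, words opening b1 carry the b1-anchored form.
Composite bracket: [[[b2, b1], b5], [b3, b4]]
Each bracket splits as ab - ba, giving 16 signed words (2^4 = 16).
Keep just the words that open with b1:
  b1b2b5b3b4 (sign -1) contributes -[[[[b1, b2], b5], b3], b4]
  b1b2b5b4b3 (sign +1) contributes +[[[[b1, b2], b5], b4], b3]


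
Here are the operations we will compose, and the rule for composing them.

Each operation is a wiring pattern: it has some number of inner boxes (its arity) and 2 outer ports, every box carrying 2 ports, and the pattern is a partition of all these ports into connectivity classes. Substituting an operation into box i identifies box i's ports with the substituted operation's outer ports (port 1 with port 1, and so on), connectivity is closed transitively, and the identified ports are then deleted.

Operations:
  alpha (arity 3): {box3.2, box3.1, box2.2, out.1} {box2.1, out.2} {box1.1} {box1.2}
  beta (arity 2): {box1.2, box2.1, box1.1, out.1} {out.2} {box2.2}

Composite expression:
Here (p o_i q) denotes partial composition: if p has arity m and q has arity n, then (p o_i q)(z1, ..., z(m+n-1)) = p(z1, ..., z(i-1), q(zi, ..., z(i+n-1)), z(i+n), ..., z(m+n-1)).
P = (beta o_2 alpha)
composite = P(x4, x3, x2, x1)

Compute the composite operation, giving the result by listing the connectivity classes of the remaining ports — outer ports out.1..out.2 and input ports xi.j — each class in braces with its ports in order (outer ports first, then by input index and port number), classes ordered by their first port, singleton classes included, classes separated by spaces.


Substituting into beta glues patterns; closure does the rest.
through alpha, on inputs (x3, x2, x1): {out.1, x1.1, x1.2, x2.2} {out.2, x2.1} {x3.1} {x3.2} (out.j = stage outer ports)
through beta, on inputs (x4, x3, x2, x1): {out.1, x1.1, x1.2, x2.2, x4.1, x4.2} {out.2} {x2.1} {x3.1} {x3.2} (out.j = stage outer ports)

{out.1, x1.1, x1.2, x2.2, x4.1, x4.2} {out.2} {x2.1} {x3.1} {x3.2}


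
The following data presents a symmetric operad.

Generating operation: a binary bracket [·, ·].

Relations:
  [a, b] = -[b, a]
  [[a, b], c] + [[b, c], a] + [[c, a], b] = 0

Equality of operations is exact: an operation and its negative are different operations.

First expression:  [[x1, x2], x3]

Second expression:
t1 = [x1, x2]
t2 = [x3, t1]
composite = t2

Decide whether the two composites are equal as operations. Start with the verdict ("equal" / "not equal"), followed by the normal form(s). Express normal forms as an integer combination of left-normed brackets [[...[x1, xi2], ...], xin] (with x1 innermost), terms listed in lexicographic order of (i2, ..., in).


not equal; first: [[x1, x2], x3]; second: -[[x1, x2], x3]


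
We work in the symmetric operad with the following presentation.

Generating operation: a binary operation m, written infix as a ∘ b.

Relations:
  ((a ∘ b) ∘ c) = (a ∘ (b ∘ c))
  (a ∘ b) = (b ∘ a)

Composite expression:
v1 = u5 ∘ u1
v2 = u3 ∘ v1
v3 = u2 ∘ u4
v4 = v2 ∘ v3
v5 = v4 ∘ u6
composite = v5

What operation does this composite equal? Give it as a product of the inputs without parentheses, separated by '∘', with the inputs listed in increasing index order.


Reordering under m is free, so list the u-inputs canonically.
(u5 ∘ u1) reduces to u5 ∘ u1
(u3 ∘ (u5 ∘ u1)) reduces to u3 ∘ u5 ∘ u1
(u2 ∘ u4) reduces to u2 ∘ u4
((u3 ∘ (u5 ∘ u1)) ∘ (u2 ∘ u4)) reduces to u3 ∘ u5 ∘ u1 ∘ u2 ∘ u4
(((u3 ∘ (u5 ∘ u1)) ∘ (u2 ∘ u4)) ∘ u6) reduces to u3 ∘ u5 ∘ u1 ∘ u2 ∘ u4 ∘ u6
sorting the factors by input index: u1 ∘ u2 ∘ u3 ∘ u4 ∘ u5 ∘ u6

u1 ∘ u2 ∘ u3 ∘ u4 ∘ u5 ∘ u6


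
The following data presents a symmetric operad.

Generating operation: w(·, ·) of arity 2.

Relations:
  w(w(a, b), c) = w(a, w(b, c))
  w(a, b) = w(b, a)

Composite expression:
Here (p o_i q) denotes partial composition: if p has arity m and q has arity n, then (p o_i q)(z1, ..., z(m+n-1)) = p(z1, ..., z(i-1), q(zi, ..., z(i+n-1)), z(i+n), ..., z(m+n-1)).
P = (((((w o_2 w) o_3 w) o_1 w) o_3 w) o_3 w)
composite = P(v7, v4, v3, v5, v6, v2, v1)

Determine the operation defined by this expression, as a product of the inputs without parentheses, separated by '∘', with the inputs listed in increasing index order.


Both nesting and order wash out for w; what remains is which v's occur.
w(v7, v4) linearizes to v7 ∘ v4
w(v3, v5) linearizes to v3 ∘ v5
w(w(v3, v5), v6) linearizes to v3 ∘ v5 ∘ v6
w(v2, v1) linearizes to v2 ∘ v1
w(w(w(v3, v5), v6), w(v2, v1)) linearizes to v3 ∘ v5 ∘ v6 ∘ v2 ∘ v1
w(w(v7, v4), w(w(w(v3, v5), v6), w(v2, v1))) linearizes to v7 ∘ v4 ∘ v3 ∘ v5 ∘ v6 ∘ v2 ∘ v1
putting the inputs in ascending order: v1 ∘ v2 ∘ v3 ∘ v4 ∘ v5 ∘ v6 ∘ v7

v1 ∘ v2 ∘ v3 ∘ v4 ∘ v5 ∘ v6 ∘ v7


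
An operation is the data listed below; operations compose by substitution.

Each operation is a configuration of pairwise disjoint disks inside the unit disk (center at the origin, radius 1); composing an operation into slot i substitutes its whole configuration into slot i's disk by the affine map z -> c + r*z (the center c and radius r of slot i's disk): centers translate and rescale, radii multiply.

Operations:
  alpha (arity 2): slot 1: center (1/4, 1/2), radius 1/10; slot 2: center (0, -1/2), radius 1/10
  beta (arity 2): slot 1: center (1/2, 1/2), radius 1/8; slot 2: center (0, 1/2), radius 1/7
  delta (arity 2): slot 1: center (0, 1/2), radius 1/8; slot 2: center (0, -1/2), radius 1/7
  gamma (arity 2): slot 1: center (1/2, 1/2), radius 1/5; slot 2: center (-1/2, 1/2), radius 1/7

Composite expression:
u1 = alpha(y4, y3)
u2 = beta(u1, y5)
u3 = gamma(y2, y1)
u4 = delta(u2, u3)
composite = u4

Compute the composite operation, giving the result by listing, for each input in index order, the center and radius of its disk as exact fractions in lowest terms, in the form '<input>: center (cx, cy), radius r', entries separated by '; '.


Only the slot chain above each y matters under delta; compose those maps.
y4 passes through 3 substitutions, ending at center (17/256, 73/128), radius 1/640
y3 passes through 3 substitutions, ending at center (1/16, 71/128), radius 1/640
y5 passes through 2 substitutions, ending at center (0, 9/16), radius 1/56
y2 passes through 2 substitutions, ending at center (1/14, -3/7), radius 1/35
y1 passes through 2 substitutions, ending at center (-1/14, -3/7), radius 1/49

y1: center (-1/14, -3/7), radius 1/49; y2: center (1/14, -3/7), radius 1/35; y3: center (1/16, 71/128), radius 1/640; y4: center (17/256, 73/128), radius 1/640; y5: center (0, 9/16), radius 1/56


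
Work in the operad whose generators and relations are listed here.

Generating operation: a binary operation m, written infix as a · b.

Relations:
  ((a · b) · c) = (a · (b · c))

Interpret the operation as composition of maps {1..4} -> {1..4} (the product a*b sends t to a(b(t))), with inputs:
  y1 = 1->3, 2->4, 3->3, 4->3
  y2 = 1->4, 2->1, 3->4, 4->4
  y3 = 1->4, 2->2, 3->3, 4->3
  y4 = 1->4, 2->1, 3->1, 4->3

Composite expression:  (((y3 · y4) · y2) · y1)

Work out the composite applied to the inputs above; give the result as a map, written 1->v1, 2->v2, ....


1->3, 2->3, 3->3, 4->3

(y3 · y4) = 1->3, 2->4, 3->4, 4->3
((y3 · y4) · y2) = 1->3, 2->3, 3->3, 4->3
(((y3 · y4) · y2) · y1) = 1->3, 2->3, 3->3, 4->3


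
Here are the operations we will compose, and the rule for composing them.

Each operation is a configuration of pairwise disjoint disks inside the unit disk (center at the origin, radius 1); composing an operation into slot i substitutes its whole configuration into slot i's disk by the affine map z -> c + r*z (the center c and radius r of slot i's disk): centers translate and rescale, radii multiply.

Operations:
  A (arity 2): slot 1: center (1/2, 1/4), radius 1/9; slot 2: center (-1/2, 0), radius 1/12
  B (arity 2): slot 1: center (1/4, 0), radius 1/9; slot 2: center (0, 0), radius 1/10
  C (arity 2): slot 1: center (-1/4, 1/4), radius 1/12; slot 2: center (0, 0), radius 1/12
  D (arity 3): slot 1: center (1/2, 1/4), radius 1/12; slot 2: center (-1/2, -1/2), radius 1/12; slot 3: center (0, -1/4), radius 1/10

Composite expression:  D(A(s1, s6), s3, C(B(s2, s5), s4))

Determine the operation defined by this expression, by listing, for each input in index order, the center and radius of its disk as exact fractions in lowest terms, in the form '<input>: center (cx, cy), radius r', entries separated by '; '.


s1: center (13/24, 13/48), radius 1/108; s2: center (-11/480, -9/40), radius 1/1080; s3: center (-1/2, -1/2), radius 1/12; s4: center (0, -1/4), radius 1/120; s5: center (-1/40, -9/40), radius 1/1200; s6: center (11/24, 1/4), radius 1/144

Each s-disk chains the slot maps above it in D; radii multiply.
s1: after 2 affine steps, its disk has center (13/24, 13/48), radius 1/108
s6: after 2 affine steps, its disk has center (11/24, 1/4), radius 1/144
s3: after 1 affine step, its disk has center (-1/2, -1/2), radius 1/12
s2: after 3 affine steps, its disk has center (-11/480, -9/40), radius 1/1080
s5: after 3 affine steps, its disk has center (-1/40, -9/40), radius 1/1200
s4: after 2 affine steps, its disk has center (0, -1/4), radius 1/120


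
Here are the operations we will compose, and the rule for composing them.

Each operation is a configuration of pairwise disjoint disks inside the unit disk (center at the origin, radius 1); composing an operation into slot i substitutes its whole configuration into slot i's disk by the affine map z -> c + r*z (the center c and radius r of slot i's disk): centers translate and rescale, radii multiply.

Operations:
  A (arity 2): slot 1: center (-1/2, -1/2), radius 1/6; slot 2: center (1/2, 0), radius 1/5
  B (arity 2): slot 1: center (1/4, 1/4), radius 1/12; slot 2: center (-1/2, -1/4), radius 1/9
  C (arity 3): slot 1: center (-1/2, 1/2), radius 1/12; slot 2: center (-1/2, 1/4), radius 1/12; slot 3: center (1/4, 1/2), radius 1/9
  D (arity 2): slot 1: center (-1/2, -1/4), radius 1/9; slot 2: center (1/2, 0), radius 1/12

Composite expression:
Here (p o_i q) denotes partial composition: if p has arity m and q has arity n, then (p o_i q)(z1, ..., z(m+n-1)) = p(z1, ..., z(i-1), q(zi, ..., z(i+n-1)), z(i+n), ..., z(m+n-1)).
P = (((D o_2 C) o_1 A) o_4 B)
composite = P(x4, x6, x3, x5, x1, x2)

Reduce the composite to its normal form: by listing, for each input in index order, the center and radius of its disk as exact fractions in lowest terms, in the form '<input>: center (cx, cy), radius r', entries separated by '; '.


Nesting under D composes maps z -> c + r*z down each x-path.
for x4, the 2-step affine chain lands on center (-5/9, -11/36), radius 1/54
for x6, the 2-step affine chain lands on center (-4/9, -1/4), radius 1/45
for x3, the 2-step affine chain lands on center (11/24, 1/24), radius 1/144
for x5, the 3-step affine chain lands on center (265/576, 13/576), radius 1/1728
for x1, the 3-step affine chain lands on center (131/288, 11/576), radius 1/1296
for x2, the 2-step affine chain lands on center (25/48, 1/24), radius 1/108

x1: center (131/288, 11/576), radius 1/1296; x2: center (25/48, 1/24), radius 1/108; x3: center (11/24, 1/24), radius 1/144; x4: center (-5/9, -11/36), radius 1/54; x5: center (265/576, 13/576), radius 1/1728; x6: center (-4/9, -1/4), radius 1/45
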